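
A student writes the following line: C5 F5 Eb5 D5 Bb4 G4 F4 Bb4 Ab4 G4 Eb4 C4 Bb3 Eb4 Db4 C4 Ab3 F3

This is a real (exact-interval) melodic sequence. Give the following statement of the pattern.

With a 6-note motive the entries are C5, F4, Bb3, each down a 5th from the previous.
From Eb3 the exact shape gives Eb3 Ab3 Gb3 F3 Db3 Bb2.

Eb3 Ab3 Gb3 F3 Db3 Bb2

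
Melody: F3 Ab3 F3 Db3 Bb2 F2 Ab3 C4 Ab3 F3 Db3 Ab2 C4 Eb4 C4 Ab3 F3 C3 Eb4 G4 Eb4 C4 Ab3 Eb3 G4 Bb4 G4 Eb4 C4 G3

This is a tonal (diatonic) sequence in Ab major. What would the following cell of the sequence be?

Unit = 6 notes; the statements start on F3, Ab3, C4, Eb4, G4, moving up a 3rd each time.
So cell 6 is Bb4 Db5 Bb4 G4 Eb4 Bb3.

Bb4 Db5 Bb4 G4 Eb4 Bb3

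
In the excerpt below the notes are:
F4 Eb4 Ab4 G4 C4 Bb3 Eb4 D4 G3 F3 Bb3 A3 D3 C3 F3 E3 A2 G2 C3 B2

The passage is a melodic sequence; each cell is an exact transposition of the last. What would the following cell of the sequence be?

E2 D2 G2 F#2

With a 4-note motive the entries are F4, C4, G3, D3, A2, each down a 4th from the previous.
From E2 the exact shape gives E2 D2 G2 F#2.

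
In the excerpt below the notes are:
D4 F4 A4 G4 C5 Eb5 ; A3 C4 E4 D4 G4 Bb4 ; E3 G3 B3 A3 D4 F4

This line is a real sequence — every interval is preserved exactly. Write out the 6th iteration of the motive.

C#2 E2 G#2 F#2 B2 D3

The 6-note cells begin on D4, A3, E3 — each down a 4th from the last.
Carrying on: B2 → F#2 → C#2.
Statement 6 starts on C#2 and keeps the same exact contour: C#2 E2 G#2 F#2 B2 D3.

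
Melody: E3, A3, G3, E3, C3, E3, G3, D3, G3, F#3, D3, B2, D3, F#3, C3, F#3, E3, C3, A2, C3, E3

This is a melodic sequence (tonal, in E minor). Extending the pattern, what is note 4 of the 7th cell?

With 7-note cells, note 4 of each statement runs E3, D3, C3.
Extending down a 2nd: B2 → A2 → G2 → F#2.

F#2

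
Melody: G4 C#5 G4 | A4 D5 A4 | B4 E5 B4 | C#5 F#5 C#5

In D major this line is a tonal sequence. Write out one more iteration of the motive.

The 3-note cells begin on G4, A4, B4, C#5 — each up a 2nd from the last.
From D5 the diatonic shape gives D5 G5 D5.

D5 G5 D5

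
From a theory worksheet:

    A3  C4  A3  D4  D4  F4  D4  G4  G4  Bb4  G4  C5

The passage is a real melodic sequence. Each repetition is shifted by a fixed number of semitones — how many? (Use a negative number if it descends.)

5

The 4-note cells begin on A3, D4, G4 — each up a 4th from the last.
A3→D4 is 62 − 57 = 5 semitones.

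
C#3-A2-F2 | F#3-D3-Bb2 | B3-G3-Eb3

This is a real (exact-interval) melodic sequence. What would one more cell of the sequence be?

The 3-note cells begin on C#3, F#3, B3 — each up a 4th from the last.
Statement 4 starts on E4 and keeps the same exact contour: E4 C4 Ab3.

E4 C4 Ab3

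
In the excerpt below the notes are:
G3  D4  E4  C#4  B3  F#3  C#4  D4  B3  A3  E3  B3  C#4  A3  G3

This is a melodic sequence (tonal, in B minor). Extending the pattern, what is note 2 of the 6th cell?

The unit is 5 notes. Position-2 pitches of the 3 shown cells: D4, C#4, B3.
Each moves down a 2nd. Continuing: A3 → G3 → F#3.

F#3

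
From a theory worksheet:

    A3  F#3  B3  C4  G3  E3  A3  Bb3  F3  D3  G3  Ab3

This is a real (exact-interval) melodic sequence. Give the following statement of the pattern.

Eb3 C3 F3 Gb3

Unit = 4 notes; the statements start on A3, G3, F3, moving down a 2nd each time.
From Eb3 the exact shape gives Eb3 C3 F3 Gb3.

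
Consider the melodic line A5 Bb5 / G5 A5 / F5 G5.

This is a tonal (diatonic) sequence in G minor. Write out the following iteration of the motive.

Taking 2-note groups, the heads are A5, G5, F5: the pattern moves down a 2nd.
Statement 4 starts on Eb5 and keeps the same diatonic contour: Eb5 F5.

Eb5 F5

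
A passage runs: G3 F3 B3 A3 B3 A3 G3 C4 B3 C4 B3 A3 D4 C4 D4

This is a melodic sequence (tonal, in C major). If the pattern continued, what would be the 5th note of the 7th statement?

Grouping in 5s, the 5th note of each cell is B3, C4, D4.
Carrying that up a 2nd forward: E4 → F4 → G4 → A4.

A4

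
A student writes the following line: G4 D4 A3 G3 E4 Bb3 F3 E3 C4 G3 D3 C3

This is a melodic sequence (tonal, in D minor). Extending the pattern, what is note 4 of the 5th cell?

The unit is 4 notes. Position-4 pitches of the 3 shown cells: G3, E3, C3.
Extending down a 3rd: A2 → F2.

F2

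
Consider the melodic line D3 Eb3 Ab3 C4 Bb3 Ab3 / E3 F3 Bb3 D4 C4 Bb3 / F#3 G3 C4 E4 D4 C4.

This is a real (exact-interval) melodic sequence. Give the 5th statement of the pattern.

A#3 B3 E4 G#4 F#4 E4

Taking 6-note groups, the heads are D3, E3, F#3: the pattern moves up a 2nd.
Continuing the starts: G#3 → A#3.
So cell 5 is A#3 B3 E4 G#4 F#4 E4.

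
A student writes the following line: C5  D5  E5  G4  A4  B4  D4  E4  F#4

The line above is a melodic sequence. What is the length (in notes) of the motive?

9 notes total. Splitting into 3 groups of 3:
C5 D5 E5 | G4 A4 B4 | D4 E4 F#4
Every group is a transposition down a 4th of the one before; no shorter unit works.

3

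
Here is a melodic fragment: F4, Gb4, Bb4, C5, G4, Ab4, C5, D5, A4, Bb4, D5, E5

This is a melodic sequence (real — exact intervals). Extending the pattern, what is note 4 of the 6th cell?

Grouping in 4s, the 4th note of each cell is C5, D5, E5.
Carrying that up a 2nd forward: F#5 → G#5 → A#5.

A#5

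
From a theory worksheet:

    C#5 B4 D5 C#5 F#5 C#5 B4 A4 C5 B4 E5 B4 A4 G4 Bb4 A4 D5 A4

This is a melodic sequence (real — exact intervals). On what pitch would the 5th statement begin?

F4

Taking 6-note groups, the heads are C#5, B4, A4: the pattern moves down a 2nd.
Continuing: G4 → F4. Statement 5 starts on F4.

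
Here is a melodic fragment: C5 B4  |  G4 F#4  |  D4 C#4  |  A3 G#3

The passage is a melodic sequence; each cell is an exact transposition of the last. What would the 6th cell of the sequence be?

Taking 2-note groups, the heads are C5, G4, D4, A3: the pattern moves down a 4th.
Extending down a 4th: E3 → B2.
Statement 6 starts on B2 and keeps the same exact contour: B2 A#2.

B2 A#2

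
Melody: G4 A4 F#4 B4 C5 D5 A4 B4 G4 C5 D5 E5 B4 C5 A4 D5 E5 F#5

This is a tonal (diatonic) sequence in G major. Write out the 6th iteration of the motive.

Taking 6-note groups, the heads are G4, A4, B4: the pattern moves up a 2nd.
Continuing the starts: C5 → D5 → E5.
So cell 6 is E5 F#5 D5 G5 A5 B5.

E5 F#5 D5 G5 A5 B5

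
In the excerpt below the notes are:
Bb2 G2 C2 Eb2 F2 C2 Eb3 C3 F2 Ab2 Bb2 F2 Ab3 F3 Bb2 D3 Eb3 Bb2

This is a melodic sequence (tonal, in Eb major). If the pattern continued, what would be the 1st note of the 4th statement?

D4

The unit is 6 notes. Position-1 pitches of the 3 shown cells: Bb2, Eb3, Ab3.
One more up a 4th gives D4.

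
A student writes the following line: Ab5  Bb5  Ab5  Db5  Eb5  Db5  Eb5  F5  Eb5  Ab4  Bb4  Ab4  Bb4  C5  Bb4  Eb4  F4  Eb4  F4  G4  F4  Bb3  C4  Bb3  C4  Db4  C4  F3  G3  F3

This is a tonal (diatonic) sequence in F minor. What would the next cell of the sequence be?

Unit = 6 notes; the statements start on Ab5, Eb5, Bb4, F4, C4, moving down a 4th each time.
So cell 6 is G3 Ab3 G3 C3 Db3 C3.

G3 Ab3 G3 C3 Db3 C3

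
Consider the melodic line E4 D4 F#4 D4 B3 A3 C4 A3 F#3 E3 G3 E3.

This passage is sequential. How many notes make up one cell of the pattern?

4

Try groups of 4 (3 cells in 12 notes):
E4 D4 F#4 D4 | B3 A3 C4 A3 | F#3 E3 G3 E3
That's a consistent down a 4th shift per cell, and no other grouping gives one.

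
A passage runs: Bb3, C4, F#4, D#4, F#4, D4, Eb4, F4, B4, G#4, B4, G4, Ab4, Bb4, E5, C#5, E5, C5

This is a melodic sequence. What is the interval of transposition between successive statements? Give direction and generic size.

up a 4th

Unit = 6 notes; the statements start on Bb3, Eb4, Ab4, moving up a 4th each time.
From Bb3 to Eb4: up a 4th.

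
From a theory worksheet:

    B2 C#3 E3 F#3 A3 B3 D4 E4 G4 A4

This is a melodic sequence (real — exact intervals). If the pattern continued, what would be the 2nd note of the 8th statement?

The unit is 2 notes. Position-2 pitches of the 5 shown cells: C#3, F#3, B3, E4, A4.
Each moves up a 4th. Continuing: D5 → G5 → C6.

C6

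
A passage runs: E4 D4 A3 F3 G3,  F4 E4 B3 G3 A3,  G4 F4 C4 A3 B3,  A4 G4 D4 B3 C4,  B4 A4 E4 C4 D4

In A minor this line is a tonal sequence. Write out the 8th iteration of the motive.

Taking 5-note groups, the heads are E4, F4, G4, A4, B4: the pattern moves up a 2nd.
Extending up a 2nd: C5 → D5 → E5.
Statement 8 starts on E5 and keeps the same diatonic contour: E5 D5 A4 F4 G4.

E5 D5 A4 F4 G4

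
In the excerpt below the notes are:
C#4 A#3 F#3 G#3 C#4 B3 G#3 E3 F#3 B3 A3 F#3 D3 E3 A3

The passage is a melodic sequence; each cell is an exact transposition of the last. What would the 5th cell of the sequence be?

F3 D3 Bb2 C3 F3

Unit = 5 notes; the statements start on C#4, B3, A3, moving down a 2nd each time.
Extending down a 2nd: G3 → F3.
So cell 5 is F3 D3 Bb2 C3 F3.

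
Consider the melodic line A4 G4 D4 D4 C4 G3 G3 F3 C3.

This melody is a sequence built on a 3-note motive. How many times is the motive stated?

9 notes in groups of 3 gives 9/3 = 3 statements.
Starts: A4, D4, G3 — each down a 5th.

3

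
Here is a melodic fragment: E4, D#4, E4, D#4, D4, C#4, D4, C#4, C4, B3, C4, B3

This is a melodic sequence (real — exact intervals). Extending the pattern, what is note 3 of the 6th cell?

Gb3

With 4-note cells, note 3 of each statement runs E4, D4, C4.
Carrying that down a 2nd forward: Bb3 → Ab3 → Gb3.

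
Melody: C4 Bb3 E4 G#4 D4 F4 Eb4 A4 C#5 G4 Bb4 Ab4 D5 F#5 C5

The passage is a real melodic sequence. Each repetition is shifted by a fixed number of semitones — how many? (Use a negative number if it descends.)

The 5-note cells begin on C4, F4, Bb4 — each up a 4th from the last.
C4 to F4 spans +5 semitones.

5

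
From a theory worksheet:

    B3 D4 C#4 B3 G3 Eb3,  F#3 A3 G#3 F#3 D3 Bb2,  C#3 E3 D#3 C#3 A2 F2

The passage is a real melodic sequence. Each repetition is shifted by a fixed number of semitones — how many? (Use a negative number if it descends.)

Taking 6-note groups, the heads are B3, F#3, C#3: the pattern moves down a 4th.
B3 to F#3 spans -5 semitones.

-5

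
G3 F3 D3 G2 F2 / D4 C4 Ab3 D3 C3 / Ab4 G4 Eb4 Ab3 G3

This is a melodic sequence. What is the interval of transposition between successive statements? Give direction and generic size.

Unit = 5 notes; the statements start on G3, D4, Ab4, moving up a 5th each time.
From G3 to D4: up a 5th.

up a 5th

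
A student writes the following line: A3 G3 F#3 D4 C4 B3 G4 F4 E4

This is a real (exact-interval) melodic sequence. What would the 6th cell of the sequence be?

Bb5 Ab5 G5

With a 3-note motive the entries are A3, D4, G4, each up a 4th from the previous.
Continuing the starts: C5 → F5 → Bb5.
So cell 6 is Bb5 Ab5 G5.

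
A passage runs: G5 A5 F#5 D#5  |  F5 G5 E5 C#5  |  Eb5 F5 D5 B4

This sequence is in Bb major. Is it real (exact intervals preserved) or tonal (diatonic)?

real

Each cell has the same semitone pattern (2, -3, -3) — intervals are preserved exactly.
And F#5 lies outside Bb major, so the sequence is real rather than tonal.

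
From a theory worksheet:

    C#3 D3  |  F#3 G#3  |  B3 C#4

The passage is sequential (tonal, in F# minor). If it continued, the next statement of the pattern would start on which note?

Unit = 2 notes; the statements start on C#3, F#3, B3, moving up a 4th each time.
One more step up a 4th gives E4.

E4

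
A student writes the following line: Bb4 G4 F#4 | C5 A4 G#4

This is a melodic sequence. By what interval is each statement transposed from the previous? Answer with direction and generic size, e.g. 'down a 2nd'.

Unit = 3 notes; the statements start on Bb4, C5, moving up a 2nd each time.
Bb4 to C5 is up a 2nd.

up a 2nd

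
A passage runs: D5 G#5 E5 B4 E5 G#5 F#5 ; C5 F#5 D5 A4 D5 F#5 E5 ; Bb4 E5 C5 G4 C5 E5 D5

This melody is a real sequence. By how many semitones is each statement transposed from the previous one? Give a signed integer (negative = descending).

-2

The 7-note cells begin on D5, C5, Bb4 — each down a 2nd from the last.
D5→C5 is 72 − 74 = -2 semitones.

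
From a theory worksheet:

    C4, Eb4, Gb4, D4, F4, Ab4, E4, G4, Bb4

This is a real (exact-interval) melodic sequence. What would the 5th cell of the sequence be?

G#4 B4 D5

Taking 3-note groups, the heads are C4, D4, E4: the pattern moves up a 2nd.
Carrying on: F#4 → G#4.
So cell 5 is G#4 B4 D5.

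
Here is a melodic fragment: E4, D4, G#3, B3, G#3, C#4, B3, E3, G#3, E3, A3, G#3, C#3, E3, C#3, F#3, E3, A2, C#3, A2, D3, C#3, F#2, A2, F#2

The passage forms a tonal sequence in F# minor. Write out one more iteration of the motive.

B2 A2 D2 F#2 D2

The 5-note cells begin on E4, C#4, A3, F#3, D3 — each down a 3rd from the last.
So cell 6 is B2 A2 D2 F#2 D2.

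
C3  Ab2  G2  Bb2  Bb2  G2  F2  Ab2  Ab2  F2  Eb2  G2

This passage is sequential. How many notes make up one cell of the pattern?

4

Try groups of 4 (3 cells in 12 notes):
C3 Ab2 G2 Bb2 | Bb2 G2 F2 Ab2 | Ab2 F2 Eb2 G2
Each cell is the previous one down a 2nd — so the unit is 4 notes.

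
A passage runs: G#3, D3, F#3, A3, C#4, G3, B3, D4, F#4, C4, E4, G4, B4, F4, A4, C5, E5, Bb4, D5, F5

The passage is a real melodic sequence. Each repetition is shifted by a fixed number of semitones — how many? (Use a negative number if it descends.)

Taking 4-note groups, the heads are G#3, C#4, F#4, B4, E5: the pattern moves up a 4th.
G#3→C#4 is 61 − 56 = 5 semitones.

5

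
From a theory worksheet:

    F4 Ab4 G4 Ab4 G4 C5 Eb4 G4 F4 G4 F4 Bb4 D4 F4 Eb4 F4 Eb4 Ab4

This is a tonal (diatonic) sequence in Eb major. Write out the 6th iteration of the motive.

Ab3 C4 Bb3 C4 Bb3 Eb4

The 6-note cells begin on F4, Eb4, D4 — each down a 2nd from the last.
Carrying on: C4 → Bb3 → Ab3.
From Ab3 the diatonic shape gives Ab3 C4 Bb3 C4 Bb3 Eb4.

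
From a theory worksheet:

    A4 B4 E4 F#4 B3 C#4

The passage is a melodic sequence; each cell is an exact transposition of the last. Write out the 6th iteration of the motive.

The 2-note cells begin on A4, E4, B3 — each down a 4th from the last.
Extending down a 4th: F#3 → C#3 → G#2.
Statement 6 starts on G#2 and keeps the same exact contour: G#2 A#2.

G#2 A#2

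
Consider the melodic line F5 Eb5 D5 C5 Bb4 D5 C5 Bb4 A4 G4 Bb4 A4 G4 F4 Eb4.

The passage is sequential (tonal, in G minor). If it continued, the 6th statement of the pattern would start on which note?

The 5-note cells begin on F5, D5, Bb4 — each down a 3rd from the last.
Extending the heads down a 3rd: G4 → Eb4 → C4.

C4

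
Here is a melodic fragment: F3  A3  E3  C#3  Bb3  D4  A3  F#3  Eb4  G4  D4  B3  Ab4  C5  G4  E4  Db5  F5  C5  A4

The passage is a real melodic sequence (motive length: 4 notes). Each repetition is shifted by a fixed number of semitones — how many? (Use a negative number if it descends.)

With a 4-note motive the entries are F3, Bb3, Eb4, Ab4, Db5, each up a 4th from the previous.
F3→Bb3 is 58 − 53 = 5 semitones.

5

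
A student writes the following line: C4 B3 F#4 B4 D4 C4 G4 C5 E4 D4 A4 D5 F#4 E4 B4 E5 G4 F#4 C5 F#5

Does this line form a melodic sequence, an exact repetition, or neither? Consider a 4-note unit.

sequence

Each 4-note cell is the previous one transposed up a 2nd.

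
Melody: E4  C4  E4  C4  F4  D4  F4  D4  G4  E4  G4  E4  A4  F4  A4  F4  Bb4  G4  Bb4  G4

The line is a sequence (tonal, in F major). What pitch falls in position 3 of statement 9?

F5

With 4-note cells, note 3 of each statement runs E4, F4, G4, A4, Bb4.
Extending up a 2nd: C5 → D5 → E5 → F5.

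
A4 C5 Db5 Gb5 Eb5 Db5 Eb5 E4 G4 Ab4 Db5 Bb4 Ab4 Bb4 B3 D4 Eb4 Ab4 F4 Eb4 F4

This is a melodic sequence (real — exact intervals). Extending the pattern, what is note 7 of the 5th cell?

G3

Grouping in 7s, the 7th note of each cell is Eb5, Bb4, F4.
Carrying that down a 4th forward: C4 → G3.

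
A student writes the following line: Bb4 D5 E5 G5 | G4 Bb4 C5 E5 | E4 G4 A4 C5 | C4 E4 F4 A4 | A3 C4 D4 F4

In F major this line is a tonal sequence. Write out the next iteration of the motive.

F3 A3 Bb3 D4

The 4-note cells begin on Bb4, G4, E4, C4, A3 — each down a 3rd from the last.
Statement 6 starts on F3 and keeps the same diatonic contour: F3 A3 Bb3 D4.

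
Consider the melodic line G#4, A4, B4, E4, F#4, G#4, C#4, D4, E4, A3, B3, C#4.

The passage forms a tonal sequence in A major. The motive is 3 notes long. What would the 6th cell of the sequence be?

With a 3-note motive the entries are G#4, E4, C#4, A3, each down a 3rd from the previous.
Continuing the starts: F#3 → D3.
Statement 6 starts on D3 and keeps the same diatonic contour: D3 E3 F#3.

D3 E3 F#3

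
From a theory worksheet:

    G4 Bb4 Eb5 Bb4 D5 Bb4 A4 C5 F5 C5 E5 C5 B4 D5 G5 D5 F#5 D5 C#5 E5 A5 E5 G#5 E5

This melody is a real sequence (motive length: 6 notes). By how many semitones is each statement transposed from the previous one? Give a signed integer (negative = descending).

Taking 6-note groups, the heads are G4, A4, B4, C#5: the pattern moves up a 2nd.
Counting half-steps from G4 to A4: 2.

2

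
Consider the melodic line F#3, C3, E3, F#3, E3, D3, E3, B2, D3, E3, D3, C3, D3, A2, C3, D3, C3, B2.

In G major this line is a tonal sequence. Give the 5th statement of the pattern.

B2 F#2 A2 B2 A2 G2

Unit = 6 notes; the statements start on F#3, E3, D3, moving down a 2nd each time.
Continuing the starts: C3 → B2.
So cell 5 is B2 F#2 A2 B2 A2 G2.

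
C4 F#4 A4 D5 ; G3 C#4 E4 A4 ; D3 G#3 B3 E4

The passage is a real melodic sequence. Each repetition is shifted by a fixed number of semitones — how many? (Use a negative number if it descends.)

With a 4-note motive the entries are C4, G3, D3, each down a 4th from the previous.
C4→G3 is 55 − 60 = -5 semitones.

-5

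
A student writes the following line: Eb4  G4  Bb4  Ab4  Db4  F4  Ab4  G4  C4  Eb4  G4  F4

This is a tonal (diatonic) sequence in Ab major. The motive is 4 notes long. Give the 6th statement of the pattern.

Unit = 4 notes; the statements start on Eb4, Db4, C4, moving down a 2nd each time.
Extending down a 2nd: Bb3 → Ab3 → G3.
So cell 6 is G3 Bb3 Db4 C4.

G3 Bb3 Db4 C4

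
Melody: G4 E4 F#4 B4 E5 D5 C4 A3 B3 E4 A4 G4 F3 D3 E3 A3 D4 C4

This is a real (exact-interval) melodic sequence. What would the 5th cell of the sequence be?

Eb2 C2 D2 G2 C3 Bb2

With a 6-note motive the entries are G4, C4, F3, each down a 5th from the previous.
Carrying on: Bb2 → Eb2.
From Eb2 the exact shape gives Eb2 C2 D2 G2 C3 Bb2.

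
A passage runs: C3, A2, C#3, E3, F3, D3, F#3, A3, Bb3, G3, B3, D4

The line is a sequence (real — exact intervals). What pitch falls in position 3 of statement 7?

The unit is 4 notes. Position-3 pitches of the 3 shown cells: C#3, F#3, B3.
Carrying that up a 4th forward: E4 → A4 → D5 → G5.

G5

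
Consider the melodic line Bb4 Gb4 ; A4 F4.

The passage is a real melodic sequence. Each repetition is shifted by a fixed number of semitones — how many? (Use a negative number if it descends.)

Taking 2-note groups, the heads are Bb4, A4: the pattern moves down a 2nd.
Bb4 to A4 spans -1 semitones.

-1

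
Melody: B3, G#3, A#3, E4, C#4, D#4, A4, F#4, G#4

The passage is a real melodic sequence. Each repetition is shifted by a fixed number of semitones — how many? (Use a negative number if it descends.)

The 3-note cells begin on B3, E4, A4 — each up a 4th from the last.
Counting half-steps from B3 to E4: 5.

5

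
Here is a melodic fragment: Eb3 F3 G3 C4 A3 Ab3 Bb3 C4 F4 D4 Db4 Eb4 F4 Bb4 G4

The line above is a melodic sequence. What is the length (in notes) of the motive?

There are 15 notes; a 5-note unit gives 3 cells:
Eb3 F3 G3 C4 A3 | Ab3 Bb3 C4 F4 D4 | Db4 Eb4 F4 Bb4 G4
That's a consistent up a 4th shift per cell, and no other grouping gives one.

5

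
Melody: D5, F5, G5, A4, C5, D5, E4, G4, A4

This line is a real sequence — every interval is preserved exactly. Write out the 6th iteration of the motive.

C#3 E3 F#3

Unit = 3 notes; the statements start on D5, A4, E4, moving down a 4th each time.
Continuing the starts: B3 → F#3 → C#3.
Statement 6 starts on C#3 and keeps the same exact contour: C#3 E3 F#3.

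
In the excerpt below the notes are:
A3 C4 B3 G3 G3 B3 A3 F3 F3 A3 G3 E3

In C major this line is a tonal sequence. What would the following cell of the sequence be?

With a 4-note motive the entries are A3, G3, F3, each down a 2nd from the previous.
So cell 4 is E3 G3 F3 D3.

E3 G3 F3 D3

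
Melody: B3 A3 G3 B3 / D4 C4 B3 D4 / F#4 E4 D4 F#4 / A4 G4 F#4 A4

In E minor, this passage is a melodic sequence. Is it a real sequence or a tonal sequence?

tonal

Every note is diatonic to E minor.
Cell 1 has -2 semitones from note 2 to 3, but cell 2 has -1 — the interval quality changes while the contour stays the same, which is the hallmark of a tonal sequence.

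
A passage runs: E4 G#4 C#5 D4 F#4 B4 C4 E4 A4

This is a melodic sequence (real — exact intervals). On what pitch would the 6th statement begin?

With a 3-note motive the entries are E4, D4, C4, each down a 2nd from the previous.
Extending the heads down a 2nd: Bb3 → Ab3 → Gb3.

Gb3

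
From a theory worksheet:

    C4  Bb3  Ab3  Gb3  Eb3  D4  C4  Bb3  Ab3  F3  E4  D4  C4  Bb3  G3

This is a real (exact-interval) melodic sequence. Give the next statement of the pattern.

F#4 E4 D4 C4 A3

Taking 5-note groups, the heads are C4, D4, E4: the pattern moves up a 2nd.
So cell 4 is F#4 E4 D4 C4 A3.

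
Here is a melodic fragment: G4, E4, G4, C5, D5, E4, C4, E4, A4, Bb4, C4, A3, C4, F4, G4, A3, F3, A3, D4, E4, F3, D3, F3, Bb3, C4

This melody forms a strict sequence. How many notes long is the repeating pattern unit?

There are 25 notes; a 5-note unit gives 5 cells:
G4 E4 G4 C5 D5 | E4 C4 E4 A4 Bb4 | C4 A3 C4 F4 G4 | A3 F3 A3 D4 E4 | F3 D3 F3 Bb3 C4
Each cell is the previous one down a 3rd — so the unit is 5 notes.

5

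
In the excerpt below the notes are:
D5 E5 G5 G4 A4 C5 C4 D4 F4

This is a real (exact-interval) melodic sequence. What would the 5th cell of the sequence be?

Bb2 C3 Eb3

With a 3-note motive the entries are D5, G4, C4, each down a 5th from the previous.
Continuing the starts: F3 → Bb2.
So cell 5 is Bb2 C3 Eb3.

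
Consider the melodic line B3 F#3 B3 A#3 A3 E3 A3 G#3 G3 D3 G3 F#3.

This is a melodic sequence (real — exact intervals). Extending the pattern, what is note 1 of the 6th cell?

Db3

Grouping in 4s, the 1st note of each cell is B3, A3, G3.
Each moves down a 2nd. Continuing: F3 → Eb3 → Db3.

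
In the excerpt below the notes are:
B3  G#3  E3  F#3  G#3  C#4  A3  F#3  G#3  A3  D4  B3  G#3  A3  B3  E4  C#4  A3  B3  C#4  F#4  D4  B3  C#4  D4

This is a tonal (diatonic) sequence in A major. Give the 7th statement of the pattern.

A4 F#4 D4 E4 F#4

Unit = 5 notes; the statements start on B3, C#4, D4, E4, F#4, moving up a 2nd each time.
Carrying on: G#4 → A4.
From A4 the diatonic shape gives A4 F#4 D4 E4 F#4.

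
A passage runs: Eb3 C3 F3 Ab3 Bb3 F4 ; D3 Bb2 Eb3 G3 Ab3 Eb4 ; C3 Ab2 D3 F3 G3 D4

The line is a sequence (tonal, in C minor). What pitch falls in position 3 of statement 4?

C3

Grouping in 6s, the 3rd note of each cell is F3, Eb3, D3.
Each moves down a 2nd; the next is C3.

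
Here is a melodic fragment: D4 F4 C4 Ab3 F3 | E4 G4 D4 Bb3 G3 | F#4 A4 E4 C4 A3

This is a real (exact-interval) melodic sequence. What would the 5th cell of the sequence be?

A#4 C#5 G#4 E4 C#4

The 5-note cells begin on D4, E4, F#4 — each up a 2nd from the last.
Continuing the starts: G#4 → A#4.
Statement 5 starts on A#4 and keeps the same exact contour: A#4 C#5 G#4 E4 C#4.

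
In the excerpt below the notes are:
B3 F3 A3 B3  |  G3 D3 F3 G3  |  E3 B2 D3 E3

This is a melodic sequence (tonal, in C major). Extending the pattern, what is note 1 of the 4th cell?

C3

With 4-note cells, note 1 of each statement runs B3, G3, E3.
Each moves down a 3rd; the next is C3.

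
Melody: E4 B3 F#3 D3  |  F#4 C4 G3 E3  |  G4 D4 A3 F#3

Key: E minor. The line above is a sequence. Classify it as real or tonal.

tonal

Every note is diatonic to E minor.
Cell 1 has -5 semitones from note 1 to 2, but cell 2 has -6 — the interval quality changes while the contour stays the same, which is the hallmark of a tonal sequence.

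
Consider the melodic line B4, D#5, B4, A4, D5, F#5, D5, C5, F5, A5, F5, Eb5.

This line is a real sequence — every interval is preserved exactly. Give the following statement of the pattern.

Ab5 C6 Ab5 Gb5

Unit = 4 notes; the statements start on B4, D5, F5, moving up a 3rd each time.
From Ab5 the exact shape gives Ab5 C6 Ab5 Gb5.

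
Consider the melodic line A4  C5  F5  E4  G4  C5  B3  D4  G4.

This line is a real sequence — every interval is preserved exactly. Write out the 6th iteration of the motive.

Unit = 3 notes; the statements start on A4, E4, B3, moving down a 4th each time.
Continuing the starts: F#3 → C#3 → G#2.
So cell 6 is G#2 B2 E3.

G#2 B2 E3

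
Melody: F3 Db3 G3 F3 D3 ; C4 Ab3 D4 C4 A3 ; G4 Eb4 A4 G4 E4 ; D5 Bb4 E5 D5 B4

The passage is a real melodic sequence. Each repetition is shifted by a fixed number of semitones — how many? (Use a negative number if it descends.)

7

With a 5-note motive the entries are F3, C4, G4, D5, each up a 5th from the previous.
Counting half-steps from F3 to C4: 7.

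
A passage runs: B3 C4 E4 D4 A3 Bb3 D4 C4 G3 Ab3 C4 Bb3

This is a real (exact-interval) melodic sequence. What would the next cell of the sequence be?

Taking 4-note groups, the heads are B3, A3, G3: the pattern moves down a 2nd.
Statement 4 starts on F3 and keeps the same exact contour: F3 Gb3 Bb3 Ab3.

F3 Gb3 Bb3 Ab3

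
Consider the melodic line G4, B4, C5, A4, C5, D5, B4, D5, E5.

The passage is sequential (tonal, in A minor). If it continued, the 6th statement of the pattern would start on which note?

With a 3-note motive the entries are G4, A4, B4, each up a 2nd from the previous.
Continuing: C5 → D5 → E5. Statement 6 starts on E5.

E5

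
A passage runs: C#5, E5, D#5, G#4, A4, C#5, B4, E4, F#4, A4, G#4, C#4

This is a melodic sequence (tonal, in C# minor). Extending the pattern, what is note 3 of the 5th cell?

C#4

With 4-note cells, note 3 of each statement runs D#5, B4, G#4.
Extending down a 3rd: E4 → C#4.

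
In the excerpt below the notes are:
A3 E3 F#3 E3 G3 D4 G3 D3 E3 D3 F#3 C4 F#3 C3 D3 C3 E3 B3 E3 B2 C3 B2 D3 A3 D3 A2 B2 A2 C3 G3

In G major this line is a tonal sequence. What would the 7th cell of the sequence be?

B2 F#2 G2 F#2 A2 E3

Unit = 6 notes; the statements start on A3, G3, F#3, E3, D3, moving down a 2nd each time.
Extending down a 2nd: C3 → B2.
Statement 7 starts on B2 and keeps the same diatonic contour: B2 F#2 G2 F#2 A2 E3.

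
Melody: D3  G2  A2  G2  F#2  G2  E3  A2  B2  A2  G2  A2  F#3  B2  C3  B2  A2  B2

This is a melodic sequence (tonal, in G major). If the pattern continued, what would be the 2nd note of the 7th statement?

F#3

With 6-note cells, note 2 of each statement runs G2, A2, B2.
Extending up a 2nd: C3 → D3 → E3 → F#3.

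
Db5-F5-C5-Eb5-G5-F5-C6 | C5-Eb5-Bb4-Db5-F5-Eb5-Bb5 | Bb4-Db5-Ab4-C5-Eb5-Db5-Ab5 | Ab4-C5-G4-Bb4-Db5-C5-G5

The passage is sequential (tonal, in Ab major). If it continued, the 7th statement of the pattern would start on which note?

With a 7-note motive the entries are Db5, C5, Bb4, Ab4, each down a 2nd from the previous.
Extending the heads down a 2nd: G4 → F4 → Eb4.

Eb4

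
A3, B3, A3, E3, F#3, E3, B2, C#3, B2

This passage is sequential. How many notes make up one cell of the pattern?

Try groups of 3 (3 cells in 9 notes):
A3 B3 A3 | E3 F#3 E3 | B2 C#3 B2
That's a consistent down a 4th shift per cell, and no other grouping gives one.

3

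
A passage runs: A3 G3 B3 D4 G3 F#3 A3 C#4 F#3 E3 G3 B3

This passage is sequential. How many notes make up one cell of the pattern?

4

Try groups of 4 (3 cells in 12 notes):
A3 G3 B3 D4 | G3 F#3 A3 C#4 | F#3 E3 G3 B3
Every group is a transposition down a 2nd of the one before; no shorter unit works.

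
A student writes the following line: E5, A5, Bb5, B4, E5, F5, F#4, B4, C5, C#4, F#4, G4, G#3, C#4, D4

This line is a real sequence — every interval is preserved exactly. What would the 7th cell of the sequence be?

With a 3-note motive the entries are E5, B4, F#4, C#4, G#3, each down a 4th from the previous.
Continuing the starts: D#3 → A#2.
So cell 7 is A#2 D#3 E3.

A#2 D#3 E3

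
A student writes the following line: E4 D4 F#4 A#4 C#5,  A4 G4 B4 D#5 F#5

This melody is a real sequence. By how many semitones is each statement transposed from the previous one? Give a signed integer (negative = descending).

5

With a 5-note motive the entries are E4, A4, each up a 4th from the previous.
E4→A4 is 69 − 64 = 5 semitones.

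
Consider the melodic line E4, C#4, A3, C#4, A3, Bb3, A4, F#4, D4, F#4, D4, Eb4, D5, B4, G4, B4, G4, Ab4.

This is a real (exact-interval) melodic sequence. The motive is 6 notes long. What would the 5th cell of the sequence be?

The 6-note cells begin on E4, A4, D5 — each up a 4th from the last.
Extending up a 4th: G5 → C6.
So cell 5 is C6 A5 F5 A5 F5 Gb5.

C6 A5 F5 A5 F5 Gb5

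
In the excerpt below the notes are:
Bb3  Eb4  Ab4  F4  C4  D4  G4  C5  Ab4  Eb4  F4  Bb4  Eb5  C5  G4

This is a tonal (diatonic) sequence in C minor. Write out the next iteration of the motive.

The 5-note cells begin on Bb3, D4, F4 — each up a 3rd from the last.
So cell 4 is Ab4 D5 G5 Eb5 Bb4.

Ab4 D5 G5 Eb5 Bb4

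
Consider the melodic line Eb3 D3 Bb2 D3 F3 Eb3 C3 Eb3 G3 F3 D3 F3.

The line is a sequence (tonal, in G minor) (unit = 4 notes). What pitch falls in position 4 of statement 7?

C4

With 4-note cells, note 4 of each statement runs D3, Eb3, F3.
Extending up a 2nd: G3 → A3 → Bb3 → C4.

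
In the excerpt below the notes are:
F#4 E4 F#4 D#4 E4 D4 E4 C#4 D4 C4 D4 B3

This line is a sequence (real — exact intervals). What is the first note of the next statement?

With a 4-note motive the entries are F#4, E4, D4, each down a 2nd from the previous.
One more step down a 2nd gives C4.

C4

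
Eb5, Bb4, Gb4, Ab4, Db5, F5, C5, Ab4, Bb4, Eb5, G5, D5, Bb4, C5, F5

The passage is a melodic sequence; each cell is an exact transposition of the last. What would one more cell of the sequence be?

A5 E5 C5 D5 G5

With a 5-note motive the entries are Eb5, F5, G5, each up a 2nd from the previous.
Statement 4 starts on A5 and keeps the same exact contour: A5 E5 C5 D5 G5.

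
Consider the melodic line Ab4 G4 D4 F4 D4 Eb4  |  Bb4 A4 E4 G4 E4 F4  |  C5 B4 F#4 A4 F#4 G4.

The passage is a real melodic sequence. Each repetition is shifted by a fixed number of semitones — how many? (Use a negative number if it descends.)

Taking 6-note groups, the heads are Ab4, Bb4, C5: the pattern moves up a 2nd.
Ab4→Bb4 is 70 − 68 = 2 semitones.

2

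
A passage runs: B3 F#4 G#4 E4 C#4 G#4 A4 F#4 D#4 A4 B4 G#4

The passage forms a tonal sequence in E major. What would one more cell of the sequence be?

E4 B4 C#5 A4

Taking 4-note groups, the heads are B3, C#4, D#4: the pattern moves up a 2nd.
Statement 4 starts on E4 and keeps the same diatonic contour: E4 B4 C#5 A4.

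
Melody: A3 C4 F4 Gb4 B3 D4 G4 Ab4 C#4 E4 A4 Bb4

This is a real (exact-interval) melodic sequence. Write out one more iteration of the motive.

D#4 F#4 B4 C5

Unit = 4 notes; the statements start on A3, B3, C#4, moving up a 2nd each time.
So cell 4 is D#4 F#4 B4 C5.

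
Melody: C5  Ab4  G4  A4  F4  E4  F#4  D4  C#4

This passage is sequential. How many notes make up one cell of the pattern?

3

9 notes total. Splitting into 3 groups of 3:
C5 Ab4 G4 | A4 F4 E4 | F#4 D4 C#4
Every group is a transposition down a 3rd of the one before; no shorter unit works.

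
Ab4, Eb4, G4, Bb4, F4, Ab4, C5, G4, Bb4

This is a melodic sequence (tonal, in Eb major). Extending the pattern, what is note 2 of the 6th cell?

C5

With 3-note cells, note 2 of each statement runs Eb4, F4, G4.
Carrying that up a 2nd forward: Ab4 → Bb4 → C5.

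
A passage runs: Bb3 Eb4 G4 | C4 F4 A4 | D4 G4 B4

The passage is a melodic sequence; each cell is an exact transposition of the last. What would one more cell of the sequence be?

E4 A4 C#5

With a 3-note motive the entries are Bb3, C4, D4, each up a 2nd from the previous.
So cell 4 is E4 A4 C#5.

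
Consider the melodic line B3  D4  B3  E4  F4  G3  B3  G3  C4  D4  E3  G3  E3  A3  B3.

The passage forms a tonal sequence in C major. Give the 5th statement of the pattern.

Taking 5-note groups, the heads are B3, G3, E3: the pattern moves down a 3rd.
Carrying on: C3 → A2.
So cell 5 is A2 C3 A2 D3 E3.

A2 C3 A2 D3 E3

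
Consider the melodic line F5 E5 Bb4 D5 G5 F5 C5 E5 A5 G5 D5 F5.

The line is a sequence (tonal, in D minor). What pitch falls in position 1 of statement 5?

Grouping in 4s, the 1st note of each cell is F5, G5, A5.
Carrying that up a 2nd forward: Bb5 → C6.

C6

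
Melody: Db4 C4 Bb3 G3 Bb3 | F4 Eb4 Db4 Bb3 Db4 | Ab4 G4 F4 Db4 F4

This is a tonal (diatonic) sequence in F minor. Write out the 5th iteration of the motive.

With a 5-note motive the entries are Db4, F4, Ab4, each up a 3rd from the previous.
Continuing the starts: C5 → Eb5.
From Eb5 the diatonic shape gives Eb5 Db5 C5 Ab4 C5.

Eb5 Db5 C5 Ab4 C5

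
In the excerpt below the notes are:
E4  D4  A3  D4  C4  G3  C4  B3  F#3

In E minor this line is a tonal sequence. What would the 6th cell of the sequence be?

The 3-note cells begin on E4, D4, C4 — each down a 2nd from the last.
Carrying on: B3 → A3 → G3.
So cell 6 is G3 F#3 C3.

G3 F#3 C3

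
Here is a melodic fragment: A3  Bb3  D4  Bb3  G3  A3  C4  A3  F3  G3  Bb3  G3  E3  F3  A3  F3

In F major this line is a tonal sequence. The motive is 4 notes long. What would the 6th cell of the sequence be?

With a 4-note motive the entries are A3, G3, F3, E3, each down a 2nd from the previous.
Carrying on: D3 → C3.
So cell 6 is C3 D3 F3 D3.

C3 D3 F3 D3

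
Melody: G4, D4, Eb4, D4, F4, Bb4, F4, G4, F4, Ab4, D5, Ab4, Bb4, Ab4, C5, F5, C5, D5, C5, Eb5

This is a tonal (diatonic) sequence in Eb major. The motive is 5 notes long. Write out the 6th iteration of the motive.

C6 G5 Ab5 G5 Bb5

With a 5-note motive the entries are G4, Bb4, D5, F5, each up a 3rd from the previous.
Extending up a 3rd: Ab5 → C6.
So cell 6 is C6 G5 Ab5 G5 Bb5.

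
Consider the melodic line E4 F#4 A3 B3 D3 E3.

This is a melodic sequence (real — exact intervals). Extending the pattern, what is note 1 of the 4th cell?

With 2-note cells, note 1 of each statement runs E4, A3, D3.
One more down a 5th gives G2.

G2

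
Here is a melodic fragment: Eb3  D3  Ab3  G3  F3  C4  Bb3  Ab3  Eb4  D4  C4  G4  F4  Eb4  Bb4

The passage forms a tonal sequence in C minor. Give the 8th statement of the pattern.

Unit = 3 notes; the statements start on Eb3, G3, Bb3, D4, F4, moving up a 3rd each time.
Extending up a 3rd: Ab4 → C5 → Eb5.
Statement 8 starts on Eb5 and keeps the same diatonic contour: Eb5 D5 Ab5.

Eb5 D5 Ab5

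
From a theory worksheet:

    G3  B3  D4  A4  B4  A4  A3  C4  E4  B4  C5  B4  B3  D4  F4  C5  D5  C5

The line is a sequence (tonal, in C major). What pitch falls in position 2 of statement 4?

E4

The unit is 6 notes. Position-2 pitches of the 3 shown cells: B3, C4, D4.
One more up a 2nd gives E4.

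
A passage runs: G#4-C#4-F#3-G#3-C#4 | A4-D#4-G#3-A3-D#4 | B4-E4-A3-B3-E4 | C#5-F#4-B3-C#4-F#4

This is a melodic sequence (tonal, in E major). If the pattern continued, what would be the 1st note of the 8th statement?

With 5-note cells, note 1 of each statement runs G#4, A4, B4, C#5.
Each moves up a 2nd. Continuing: D#5 → E5 → F#5 → G#5.

G#5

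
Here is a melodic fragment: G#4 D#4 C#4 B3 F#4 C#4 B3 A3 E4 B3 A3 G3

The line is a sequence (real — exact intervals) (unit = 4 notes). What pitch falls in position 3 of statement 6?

The unit is 4 notes. Position-3 pitches of the 3 shown cells: C#4, B3, A3.
Extending down a 2nd: G3 → F3 → Eb3.

Eb3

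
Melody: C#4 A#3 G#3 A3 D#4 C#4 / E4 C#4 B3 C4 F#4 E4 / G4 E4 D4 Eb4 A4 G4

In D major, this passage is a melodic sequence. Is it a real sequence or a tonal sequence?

Each cell has the same semitone pattern (-3, -2, 1, 6, -2) — intervals are preserved exactly.
And A#3 lies outside D major, so the sequence is real rather than tonal.

real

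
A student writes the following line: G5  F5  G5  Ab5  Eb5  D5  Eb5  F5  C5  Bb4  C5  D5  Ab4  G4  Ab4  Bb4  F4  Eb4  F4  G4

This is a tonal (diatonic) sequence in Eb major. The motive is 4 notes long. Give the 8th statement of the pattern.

The 4-note cells begin on G5, Eb5, C5, Ab4, F4 — each down a 3rd from the last.
Continuing the starts: D4 → Bb3 → G3.
From G3 the diatonic shape gives G3 F3 G3 Ab3.

G3 F3 G3 Ab3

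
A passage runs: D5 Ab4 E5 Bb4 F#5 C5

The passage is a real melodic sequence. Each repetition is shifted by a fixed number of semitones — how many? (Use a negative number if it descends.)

2

Unit = 2 notes; the statements start on D5, E5, F#5, moving up a 2nd each time.
D5→E5 is 76 − 74 = 2 semitones.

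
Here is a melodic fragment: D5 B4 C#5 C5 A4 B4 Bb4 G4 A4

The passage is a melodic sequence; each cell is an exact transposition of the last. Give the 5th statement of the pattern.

Gb4 Eb4 F4

With a 3-note motive the entries are D5, C5, Bb4, each down a 2nd from the previous.
Carrying on: Ab4 → Gb4.
Statement 5 starts on Gb4 and keeps the same exact contour: Gb4 Eb4 F4.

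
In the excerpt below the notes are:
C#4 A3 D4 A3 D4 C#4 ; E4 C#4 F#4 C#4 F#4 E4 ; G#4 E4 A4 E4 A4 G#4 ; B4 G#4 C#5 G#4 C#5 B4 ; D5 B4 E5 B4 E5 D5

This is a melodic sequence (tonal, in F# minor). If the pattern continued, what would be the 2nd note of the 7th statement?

F#5

The unit is 6 notes. Position-2 pitches of the 5 shown cells: A3, C#4, E4, G#4, B4.
Carrying that up a 3rd forward: D5 → F#5.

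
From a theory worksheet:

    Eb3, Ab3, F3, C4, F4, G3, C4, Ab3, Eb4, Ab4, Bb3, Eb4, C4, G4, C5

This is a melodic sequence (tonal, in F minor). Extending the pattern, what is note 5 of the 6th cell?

With 5-note cells, note 5 of each statement runs F4, Ab4, C5.
Each moves up a 3rd. Continuing: Eb5 → G5 → Bb5.

Bb5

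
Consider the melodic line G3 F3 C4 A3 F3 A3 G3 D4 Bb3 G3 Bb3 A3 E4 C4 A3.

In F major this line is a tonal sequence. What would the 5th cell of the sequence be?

D4 C4 G4 E4 C4

The 5-note cells begin on G3, A3, Bb3 — each up a 2nd from the last.
Continuing the starts: C4 → D4.
So cell 5 is D4 C4 G4 E4 C4.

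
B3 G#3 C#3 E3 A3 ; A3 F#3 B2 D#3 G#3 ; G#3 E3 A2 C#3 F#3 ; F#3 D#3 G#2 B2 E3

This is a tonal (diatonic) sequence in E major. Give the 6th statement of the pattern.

The 5-note cells begin on B3, A3, G#3, F#3 — each down a 2nd from the last.
Carrying on: E3 → D#3.
From D#3 the diatonic shape gives D#3 B2 E2 G#2 C#3.

D#3 B2 E2 G#2 C#3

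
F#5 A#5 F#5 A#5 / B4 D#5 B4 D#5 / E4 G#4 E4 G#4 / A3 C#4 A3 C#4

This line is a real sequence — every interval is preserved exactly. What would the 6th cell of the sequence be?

G2 B2 G2 B2

The 4-note cells begin on F#5, B4, E4, A3 — each down a 5th from the last.
Carrying on: D3 → G2.
Statement 6 starts on G2 and keeps the same exact contour: G2 B2 G2 B2.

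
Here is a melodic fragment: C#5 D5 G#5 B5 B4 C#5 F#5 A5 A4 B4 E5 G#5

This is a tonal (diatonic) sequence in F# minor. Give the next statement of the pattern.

G#4 A4 D5 F#5

Taking 4-note groups, the heads are C#5, B4, A4: the pattern moves down a 2nd.
So cell 4 is G#4 A4 D5 F#5.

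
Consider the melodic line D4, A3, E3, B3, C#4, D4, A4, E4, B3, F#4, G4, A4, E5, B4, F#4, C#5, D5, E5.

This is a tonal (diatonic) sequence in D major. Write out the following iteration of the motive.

With a 6-note motive the entries are D4, A4, E5, each up a 5th from the previous.
Statement 4 starts on B5 and keeps the same diatonic contour: B5 F#5 C#5 G5 A5 B5.

B5 F#5 C#5 G5 A5 B5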